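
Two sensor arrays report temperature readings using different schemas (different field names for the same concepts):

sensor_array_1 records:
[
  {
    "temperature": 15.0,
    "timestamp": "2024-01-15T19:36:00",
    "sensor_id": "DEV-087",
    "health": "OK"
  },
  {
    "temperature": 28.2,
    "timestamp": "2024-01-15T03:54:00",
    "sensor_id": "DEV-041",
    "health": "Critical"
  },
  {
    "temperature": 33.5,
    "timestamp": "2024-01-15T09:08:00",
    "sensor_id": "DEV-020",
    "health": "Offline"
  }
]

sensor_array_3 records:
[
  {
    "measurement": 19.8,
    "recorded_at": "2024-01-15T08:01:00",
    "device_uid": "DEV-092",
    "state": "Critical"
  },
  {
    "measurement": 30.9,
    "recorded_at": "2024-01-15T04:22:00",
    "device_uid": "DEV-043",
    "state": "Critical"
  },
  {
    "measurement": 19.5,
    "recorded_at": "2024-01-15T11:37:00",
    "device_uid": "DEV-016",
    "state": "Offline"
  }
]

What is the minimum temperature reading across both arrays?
15.0

Schema mapping: "temperature" (sensor_array_1) = "measurement" (sensor_array_3) = temperature reading

Minimum in sensor_array_1: 15.0
Minimum in sensor_array_3: 19.5

Overall minimum: min(15.0, 19.5) = 15.0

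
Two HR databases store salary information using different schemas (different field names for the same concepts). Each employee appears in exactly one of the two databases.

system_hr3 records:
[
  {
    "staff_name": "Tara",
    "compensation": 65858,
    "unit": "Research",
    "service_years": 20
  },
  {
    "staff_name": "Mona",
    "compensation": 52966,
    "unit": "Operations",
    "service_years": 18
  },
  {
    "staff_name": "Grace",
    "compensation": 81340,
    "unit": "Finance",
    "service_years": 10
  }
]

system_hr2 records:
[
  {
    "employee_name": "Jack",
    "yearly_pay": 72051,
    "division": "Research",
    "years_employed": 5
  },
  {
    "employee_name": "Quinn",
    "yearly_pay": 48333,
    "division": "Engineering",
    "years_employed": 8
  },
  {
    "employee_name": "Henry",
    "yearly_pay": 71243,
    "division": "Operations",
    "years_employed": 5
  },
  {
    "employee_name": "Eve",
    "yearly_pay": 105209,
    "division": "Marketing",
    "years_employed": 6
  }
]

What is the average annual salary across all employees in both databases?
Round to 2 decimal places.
71000.00

Schema mapping: "compensation" (system_hr3) = "yearly_pay" (system_hr2) = annual salary

All salaries: [65858, 52966, 81340, 72051, 48333, 71243, 105209]
Sum: 497000
Count: 7
Average: 497000 / 7 = 71000.00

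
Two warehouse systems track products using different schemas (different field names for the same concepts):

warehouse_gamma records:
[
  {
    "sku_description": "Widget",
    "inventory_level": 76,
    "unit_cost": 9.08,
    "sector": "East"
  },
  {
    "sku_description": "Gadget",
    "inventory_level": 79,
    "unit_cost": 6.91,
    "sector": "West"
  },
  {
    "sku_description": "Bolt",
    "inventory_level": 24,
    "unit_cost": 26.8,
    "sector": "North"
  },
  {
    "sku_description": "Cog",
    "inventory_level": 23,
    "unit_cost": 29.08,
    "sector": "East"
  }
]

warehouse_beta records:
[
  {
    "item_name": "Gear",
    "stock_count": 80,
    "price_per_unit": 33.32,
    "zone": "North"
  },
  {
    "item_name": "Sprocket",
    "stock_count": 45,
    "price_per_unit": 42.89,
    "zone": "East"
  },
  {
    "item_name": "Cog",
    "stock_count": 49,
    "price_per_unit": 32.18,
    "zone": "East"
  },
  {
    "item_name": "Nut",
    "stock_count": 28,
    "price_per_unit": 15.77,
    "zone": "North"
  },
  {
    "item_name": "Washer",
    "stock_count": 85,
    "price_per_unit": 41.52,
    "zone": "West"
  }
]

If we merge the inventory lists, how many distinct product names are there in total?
8

Schema mapping: "sku_description" (warehouse_gamma) = "item_name" (warehouse_beta) = product name

Products in warehouse_gamma: ['Bolt', 'Cog', 'Gadget', 'Widget']
Products in warehouse_beta: ['Cog', 'Gear', 'Nut', 'Sprocket', 'Washer']

Union (unique products): ['Bolt', 'Cog', 'Gadget', 'Gear', 'Nut', 'Sprocket', 'Washer', 'Widget']
Count: 8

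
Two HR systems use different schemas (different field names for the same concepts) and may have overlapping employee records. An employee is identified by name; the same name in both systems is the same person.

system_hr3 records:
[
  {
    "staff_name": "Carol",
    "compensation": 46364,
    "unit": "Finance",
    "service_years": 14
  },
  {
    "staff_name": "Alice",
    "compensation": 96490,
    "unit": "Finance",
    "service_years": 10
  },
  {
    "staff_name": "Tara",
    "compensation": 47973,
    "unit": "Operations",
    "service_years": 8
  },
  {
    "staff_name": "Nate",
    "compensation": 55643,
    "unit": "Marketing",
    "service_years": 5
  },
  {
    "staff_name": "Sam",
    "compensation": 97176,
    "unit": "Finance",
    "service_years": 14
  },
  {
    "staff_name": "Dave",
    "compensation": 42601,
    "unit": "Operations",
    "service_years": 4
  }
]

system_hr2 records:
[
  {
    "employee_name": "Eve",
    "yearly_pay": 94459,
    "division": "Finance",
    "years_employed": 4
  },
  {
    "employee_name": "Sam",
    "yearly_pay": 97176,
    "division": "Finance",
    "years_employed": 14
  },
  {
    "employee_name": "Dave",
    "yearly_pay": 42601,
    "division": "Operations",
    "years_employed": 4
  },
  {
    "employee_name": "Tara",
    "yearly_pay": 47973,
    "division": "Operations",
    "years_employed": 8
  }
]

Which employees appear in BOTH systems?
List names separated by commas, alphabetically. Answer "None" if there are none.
Dave, Sam, Tara

Schema mapping: "staff_name" (system_hr3) = "employee_name" (system_hr2) = employee name

Names in system_hr3: ['Alice', 'Carol', 'Dave', 'Nate', 'Sam', 'Tara']
Names in system_hr2: ['Dave', 'Eve', 'Sam', 'Tara']

Intersection: ['Dave', 'Sam', 'Tara']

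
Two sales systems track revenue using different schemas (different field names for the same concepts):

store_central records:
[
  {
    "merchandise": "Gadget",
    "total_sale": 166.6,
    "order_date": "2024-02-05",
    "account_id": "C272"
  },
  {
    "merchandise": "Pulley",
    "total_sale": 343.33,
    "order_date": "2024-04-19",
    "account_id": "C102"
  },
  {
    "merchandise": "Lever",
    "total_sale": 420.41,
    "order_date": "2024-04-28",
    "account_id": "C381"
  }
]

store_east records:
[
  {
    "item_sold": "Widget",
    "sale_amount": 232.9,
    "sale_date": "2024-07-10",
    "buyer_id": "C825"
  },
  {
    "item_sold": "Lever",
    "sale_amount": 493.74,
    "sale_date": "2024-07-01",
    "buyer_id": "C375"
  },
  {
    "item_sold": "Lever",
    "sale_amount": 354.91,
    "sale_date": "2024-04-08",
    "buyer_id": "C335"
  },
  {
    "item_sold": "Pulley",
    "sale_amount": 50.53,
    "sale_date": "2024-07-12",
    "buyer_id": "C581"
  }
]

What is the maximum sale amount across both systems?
493.74

Reconcile: "total_sale" (store_central) = "sale_amount" (store_east) = sale amount

Maximum in store_central: 420.41
Maximum in store_east: 493.74

Overall maximum: max(420.41, 493.74) = 493.74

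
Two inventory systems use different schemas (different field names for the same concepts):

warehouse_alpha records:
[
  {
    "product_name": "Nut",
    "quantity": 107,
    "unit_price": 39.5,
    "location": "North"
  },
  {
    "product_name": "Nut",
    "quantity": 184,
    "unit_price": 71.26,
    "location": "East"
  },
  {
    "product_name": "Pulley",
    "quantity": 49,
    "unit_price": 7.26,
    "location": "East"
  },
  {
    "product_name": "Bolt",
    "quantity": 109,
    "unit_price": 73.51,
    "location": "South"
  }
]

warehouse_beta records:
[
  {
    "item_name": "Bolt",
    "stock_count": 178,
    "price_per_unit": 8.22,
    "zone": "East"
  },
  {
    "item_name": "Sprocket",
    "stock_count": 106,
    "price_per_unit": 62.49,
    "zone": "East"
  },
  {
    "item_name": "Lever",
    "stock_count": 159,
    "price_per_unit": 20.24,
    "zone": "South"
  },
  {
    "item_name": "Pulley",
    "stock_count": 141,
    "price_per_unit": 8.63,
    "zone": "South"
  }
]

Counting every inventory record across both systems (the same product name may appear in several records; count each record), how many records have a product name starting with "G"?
0

Schema mapping: "product_name" (warehouse_alpha) = "item_name" (warehouse_beta) = product name

Records with product name starting with "G" in warehouse_alpha: 0
Records with product name starting with "G" in warehouse_beta: 0

Total: 0 + 0 = 0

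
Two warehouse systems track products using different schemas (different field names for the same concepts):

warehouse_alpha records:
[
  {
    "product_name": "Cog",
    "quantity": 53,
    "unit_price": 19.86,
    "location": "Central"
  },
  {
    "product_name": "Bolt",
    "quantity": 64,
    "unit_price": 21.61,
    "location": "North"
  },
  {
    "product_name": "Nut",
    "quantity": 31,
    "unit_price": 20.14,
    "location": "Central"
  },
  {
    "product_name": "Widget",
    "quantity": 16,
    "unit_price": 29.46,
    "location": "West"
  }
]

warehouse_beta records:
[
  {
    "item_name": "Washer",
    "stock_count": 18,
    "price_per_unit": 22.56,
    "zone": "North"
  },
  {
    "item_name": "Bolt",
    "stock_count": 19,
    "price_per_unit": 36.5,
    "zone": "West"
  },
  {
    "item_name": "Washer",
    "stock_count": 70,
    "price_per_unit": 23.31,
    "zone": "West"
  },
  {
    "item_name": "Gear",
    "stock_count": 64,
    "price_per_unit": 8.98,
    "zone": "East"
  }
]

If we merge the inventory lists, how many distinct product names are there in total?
6

Schema mapping: "product_name" (warehouse_alpha) = "item_name" (warehouse_beta) = product name

Products in warehouse_alpha: ['Bolt', 'Cog', 'Nut', 'Widget']
Products in warehouse_beta: ['Bolt', 'Gear', 'Washer']

Union (unique products): ['Bolt', 'Cog', 'Gear', 'Nut', 'Washer', 'Widget']
Count: 6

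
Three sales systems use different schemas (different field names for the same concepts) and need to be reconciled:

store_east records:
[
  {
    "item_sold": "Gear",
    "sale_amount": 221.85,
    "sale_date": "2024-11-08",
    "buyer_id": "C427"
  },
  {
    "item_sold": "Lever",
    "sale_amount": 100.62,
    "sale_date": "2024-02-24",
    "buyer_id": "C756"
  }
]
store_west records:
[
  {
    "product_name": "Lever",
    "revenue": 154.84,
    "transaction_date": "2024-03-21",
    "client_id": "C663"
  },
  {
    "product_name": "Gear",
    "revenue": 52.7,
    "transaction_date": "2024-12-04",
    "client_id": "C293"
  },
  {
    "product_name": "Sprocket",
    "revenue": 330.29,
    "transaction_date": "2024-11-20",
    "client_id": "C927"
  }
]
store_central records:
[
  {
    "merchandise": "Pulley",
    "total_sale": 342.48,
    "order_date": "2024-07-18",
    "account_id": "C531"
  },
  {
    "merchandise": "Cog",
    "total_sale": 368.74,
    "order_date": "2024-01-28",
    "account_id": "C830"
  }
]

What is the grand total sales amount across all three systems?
1571.52

Schema reconciliation - all amount fields map to sale amount:

store_east (sale_amount): 322.47
store_west (revenue): 537.83
store_central (total_sale): 711.22

Grand total: 1571.52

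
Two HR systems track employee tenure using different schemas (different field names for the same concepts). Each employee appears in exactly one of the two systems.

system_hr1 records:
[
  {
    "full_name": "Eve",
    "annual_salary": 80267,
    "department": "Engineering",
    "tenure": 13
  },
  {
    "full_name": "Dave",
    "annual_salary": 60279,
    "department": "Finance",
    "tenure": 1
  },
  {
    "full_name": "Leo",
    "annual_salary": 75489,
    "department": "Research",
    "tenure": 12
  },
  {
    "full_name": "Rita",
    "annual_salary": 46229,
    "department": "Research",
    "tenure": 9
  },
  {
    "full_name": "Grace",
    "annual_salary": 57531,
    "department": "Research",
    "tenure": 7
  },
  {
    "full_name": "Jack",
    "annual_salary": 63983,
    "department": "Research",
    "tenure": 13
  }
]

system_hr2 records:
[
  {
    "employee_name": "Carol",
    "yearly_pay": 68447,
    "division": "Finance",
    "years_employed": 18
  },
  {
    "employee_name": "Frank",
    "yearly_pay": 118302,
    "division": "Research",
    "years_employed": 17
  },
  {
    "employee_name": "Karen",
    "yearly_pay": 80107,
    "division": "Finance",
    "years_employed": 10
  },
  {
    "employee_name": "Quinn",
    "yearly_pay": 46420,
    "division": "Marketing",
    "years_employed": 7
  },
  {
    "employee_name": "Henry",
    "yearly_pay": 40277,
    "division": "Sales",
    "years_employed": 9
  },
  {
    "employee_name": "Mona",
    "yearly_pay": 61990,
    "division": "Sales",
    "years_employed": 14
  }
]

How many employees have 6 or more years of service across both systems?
11

Reconcile schemas: "tenure" (system_hr1) = "years_employed" (system_hr2) = years of service

From system_hr1: 5 employees with >= 6 years
From system_hr2: 6 employees with >= 6 years

Total: 5 + 6 = 11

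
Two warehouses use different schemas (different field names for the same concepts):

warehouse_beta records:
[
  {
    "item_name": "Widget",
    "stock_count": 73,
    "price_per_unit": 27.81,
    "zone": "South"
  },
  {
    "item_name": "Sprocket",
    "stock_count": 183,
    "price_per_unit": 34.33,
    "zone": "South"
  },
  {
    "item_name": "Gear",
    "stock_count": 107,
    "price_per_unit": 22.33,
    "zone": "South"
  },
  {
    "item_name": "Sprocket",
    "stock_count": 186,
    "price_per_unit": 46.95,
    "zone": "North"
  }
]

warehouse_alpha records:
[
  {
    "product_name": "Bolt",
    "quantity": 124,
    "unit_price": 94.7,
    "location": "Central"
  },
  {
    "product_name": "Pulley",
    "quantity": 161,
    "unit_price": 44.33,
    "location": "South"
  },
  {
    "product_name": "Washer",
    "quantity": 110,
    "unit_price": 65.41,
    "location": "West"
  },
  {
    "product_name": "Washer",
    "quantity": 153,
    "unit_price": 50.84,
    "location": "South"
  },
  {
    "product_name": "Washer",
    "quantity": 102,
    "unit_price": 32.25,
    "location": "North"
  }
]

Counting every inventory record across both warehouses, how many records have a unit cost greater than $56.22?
2

Schema mapping: "price_per_unit" (warehouse_beta) = "unit_price" (warehouse_alpha) = unit cost

Records > $56.22 in warehouse_beta: 0
Records > $56.22 in warehouse_alpha: 2

Total count: 0 + 2 = 2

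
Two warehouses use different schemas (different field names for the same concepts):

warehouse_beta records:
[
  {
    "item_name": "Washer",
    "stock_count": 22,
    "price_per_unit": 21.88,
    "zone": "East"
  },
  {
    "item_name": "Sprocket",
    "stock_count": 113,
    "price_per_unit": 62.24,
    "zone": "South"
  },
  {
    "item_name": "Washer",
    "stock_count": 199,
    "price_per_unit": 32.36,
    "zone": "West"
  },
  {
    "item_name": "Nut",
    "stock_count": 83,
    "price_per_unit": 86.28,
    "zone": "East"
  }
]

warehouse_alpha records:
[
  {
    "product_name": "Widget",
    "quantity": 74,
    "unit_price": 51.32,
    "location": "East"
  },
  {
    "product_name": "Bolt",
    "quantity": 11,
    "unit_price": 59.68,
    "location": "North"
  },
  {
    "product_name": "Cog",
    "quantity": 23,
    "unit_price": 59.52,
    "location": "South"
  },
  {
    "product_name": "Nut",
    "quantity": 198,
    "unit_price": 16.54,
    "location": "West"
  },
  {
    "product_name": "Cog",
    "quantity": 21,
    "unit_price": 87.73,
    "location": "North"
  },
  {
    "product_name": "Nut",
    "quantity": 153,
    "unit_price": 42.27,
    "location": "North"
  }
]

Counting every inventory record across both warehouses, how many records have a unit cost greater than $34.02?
7

Schema mapping: "price_per_unit" (warehouse_beta) = "unit_price" (warehouse_alpha) = unit cost

Records > $34.02 in warehouse_beta: 2
Records > $34.02 in warehouse_alpha: 5

Total count: 2 + 5 = 7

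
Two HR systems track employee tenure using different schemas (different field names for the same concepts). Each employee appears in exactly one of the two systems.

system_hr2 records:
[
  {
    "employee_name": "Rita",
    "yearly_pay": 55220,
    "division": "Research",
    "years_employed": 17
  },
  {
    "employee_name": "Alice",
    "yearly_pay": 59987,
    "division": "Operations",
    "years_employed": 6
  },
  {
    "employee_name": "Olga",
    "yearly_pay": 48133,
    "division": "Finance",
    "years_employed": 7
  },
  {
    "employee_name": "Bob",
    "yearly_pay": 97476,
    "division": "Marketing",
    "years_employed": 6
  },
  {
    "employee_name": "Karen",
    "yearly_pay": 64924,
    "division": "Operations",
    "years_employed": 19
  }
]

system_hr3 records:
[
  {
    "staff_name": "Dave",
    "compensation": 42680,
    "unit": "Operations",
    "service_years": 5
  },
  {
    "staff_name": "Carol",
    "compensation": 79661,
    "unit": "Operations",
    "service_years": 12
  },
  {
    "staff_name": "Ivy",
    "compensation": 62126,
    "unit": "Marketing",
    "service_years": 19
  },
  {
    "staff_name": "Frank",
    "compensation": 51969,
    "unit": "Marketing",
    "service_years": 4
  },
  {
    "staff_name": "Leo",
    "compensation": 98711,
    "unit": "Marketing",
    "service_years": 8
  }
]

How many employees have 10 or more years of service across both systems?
4

Reconcile schemas: "years_employed" (system_hr2) = "service_years" (system_hr3) = years of service

From system_hr2: 2 employees with >= 10 years
From system_hr3: 2 employees with >= 10 years

Total: 2 + 2 = 4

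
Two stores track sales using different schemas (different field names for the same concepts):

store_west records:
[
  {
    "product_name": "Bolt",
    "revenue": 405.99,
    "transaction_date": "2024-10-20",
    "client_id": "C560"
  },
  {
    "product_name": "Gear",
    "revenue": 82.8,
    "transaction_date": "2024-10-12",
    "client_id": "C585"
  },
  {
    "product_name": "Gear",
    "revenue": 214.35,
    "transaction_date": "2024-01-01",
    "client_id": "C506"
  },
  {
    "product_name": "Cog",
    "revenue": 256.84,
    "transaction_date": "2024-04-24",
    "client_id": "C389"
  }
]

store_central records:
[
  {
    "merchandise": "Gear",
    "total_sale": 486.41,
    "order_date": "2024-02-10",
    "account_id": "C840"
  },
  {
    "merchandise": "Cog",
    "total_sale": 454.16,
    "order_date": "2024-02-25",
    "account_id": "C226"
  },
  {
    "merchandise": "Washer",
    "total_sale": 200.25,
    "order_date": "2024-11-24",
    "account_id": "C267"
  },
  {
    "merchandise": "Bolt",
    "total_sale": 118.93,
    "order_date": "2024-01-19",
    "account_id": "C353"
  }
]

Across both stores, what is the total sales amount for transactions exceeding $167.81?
2018.0

Schema mapping: "revenue" (store_west) = "total_sale" (store_central) = sale amount

Sum of sales > $167.81 in store_west: 877.18
Sum of sales > $167.81 in store_central: 1140.82

Total: 877.18 + 1140.82 = 2018.0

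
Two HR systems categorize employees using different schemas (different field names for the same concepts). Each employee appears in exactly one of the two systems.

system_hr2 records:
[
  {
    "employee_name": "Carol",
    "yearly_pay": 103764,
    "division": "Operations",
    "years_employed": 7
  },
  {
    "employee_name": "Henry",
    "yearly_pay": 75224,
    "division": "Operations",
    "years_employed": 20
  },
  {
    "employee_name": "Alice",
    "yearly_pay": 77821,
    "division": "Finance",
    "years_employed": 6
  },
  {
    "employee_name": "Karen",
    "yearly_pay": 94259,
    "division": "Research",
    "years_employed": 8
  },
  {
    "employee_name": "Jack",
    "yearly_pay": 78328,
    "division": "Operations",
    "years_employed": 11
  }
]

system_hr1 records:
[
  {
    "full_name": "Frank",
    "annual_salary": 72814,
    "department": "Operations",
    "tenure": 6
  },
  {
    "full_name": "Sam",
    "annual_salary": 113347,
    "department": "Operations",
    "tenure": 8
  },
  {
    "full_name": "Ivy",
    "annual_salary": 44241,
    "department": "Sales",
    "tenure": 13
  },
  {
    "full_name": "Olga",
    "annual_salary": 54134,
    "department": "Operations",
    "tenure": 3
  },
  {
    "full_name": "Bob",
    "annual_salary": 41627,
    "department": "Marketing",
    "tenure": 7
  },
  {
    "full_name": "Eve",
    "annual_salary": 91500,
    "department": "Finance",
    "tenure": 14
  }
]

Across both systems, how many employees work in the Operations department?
6

Schema mapping: "division" (system_hr2) = "department" (system_hr1) = department

Operations employees in system_hr2: 3
Operations employees in system_hr1: 3

Total in Operations: 3 + 3 = 6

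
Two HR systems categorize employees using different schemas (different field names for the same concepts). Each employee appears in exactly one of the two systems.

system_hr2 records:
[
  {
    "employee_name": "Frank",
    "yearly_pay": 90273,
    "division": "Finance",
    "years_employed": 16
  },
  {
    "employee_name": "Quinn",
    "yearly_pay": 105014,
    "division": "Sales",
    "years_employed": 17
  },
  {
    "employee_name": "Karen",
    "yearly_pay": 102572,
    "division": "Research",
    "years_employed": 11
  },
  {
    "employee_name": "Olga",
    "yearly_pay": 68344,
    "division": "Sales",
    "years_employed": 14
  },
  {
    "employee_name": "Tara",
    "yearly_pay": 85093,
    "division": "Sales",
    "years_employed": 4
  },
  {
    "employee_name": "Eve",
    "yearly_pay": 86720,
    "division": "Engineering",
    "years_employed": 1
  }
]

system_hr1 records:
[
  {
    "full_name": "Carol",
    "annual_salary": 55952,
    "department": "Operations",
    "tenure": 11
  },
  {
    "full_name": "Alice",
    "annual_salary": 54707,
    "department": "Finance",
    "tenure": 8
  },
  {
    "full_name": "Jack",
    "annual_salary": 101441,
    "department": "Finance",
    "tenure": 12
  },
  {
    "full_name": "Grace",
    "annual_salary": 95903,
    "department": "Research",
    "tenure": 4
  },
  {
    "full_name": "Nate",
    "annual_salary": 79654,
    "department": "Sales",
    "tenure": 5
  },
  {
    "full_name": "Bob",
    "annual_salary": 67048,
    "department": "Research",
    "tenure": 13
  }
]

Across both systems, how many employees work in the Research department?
3

Schema mapping: "division" (system_hr2) = "department" (system_hr1) = department

Research employees in system_hr2: 1
Research employees in system_hr1: 2

Total in Research: 1 + 2 = 3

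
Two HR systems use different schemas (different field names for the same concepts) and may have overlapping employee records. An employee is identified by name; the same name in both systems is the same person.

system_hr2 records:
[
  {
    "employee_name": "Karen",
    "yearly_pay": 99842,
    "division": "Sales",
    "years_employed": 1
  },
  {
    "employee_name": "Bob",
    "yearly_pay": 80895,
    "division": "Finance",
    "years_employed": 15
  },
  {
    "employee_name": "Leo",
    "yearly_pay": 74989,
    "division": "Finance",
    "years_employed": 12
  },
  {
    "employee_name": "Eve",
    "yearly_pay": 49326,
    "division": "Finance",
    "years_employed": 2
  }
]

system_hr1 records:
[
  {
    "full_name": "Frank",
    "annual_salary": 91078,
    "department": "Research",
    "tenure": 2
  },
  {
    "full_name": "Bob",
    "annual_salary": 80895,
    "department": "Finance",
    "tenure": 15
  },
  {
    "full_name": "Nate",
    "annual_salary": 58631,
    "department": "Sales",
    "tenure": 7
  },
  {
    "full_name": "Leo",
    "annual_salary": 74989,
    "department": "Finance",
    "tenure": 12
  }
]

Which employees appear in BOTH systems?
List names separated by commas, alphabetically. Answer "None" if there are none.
Bob, Leo

Schema mapping: "employee_name" (system_hr2) = "full_name" (system_hr1) = employee name

Names in system_hr2: ['Bob', 'Eve', 'Karen', 'Leo']
Names in system_hr1: ['Bob', 'Frank', 'Leo', 'Nate']

Intersection: ['Bob', 'Leo']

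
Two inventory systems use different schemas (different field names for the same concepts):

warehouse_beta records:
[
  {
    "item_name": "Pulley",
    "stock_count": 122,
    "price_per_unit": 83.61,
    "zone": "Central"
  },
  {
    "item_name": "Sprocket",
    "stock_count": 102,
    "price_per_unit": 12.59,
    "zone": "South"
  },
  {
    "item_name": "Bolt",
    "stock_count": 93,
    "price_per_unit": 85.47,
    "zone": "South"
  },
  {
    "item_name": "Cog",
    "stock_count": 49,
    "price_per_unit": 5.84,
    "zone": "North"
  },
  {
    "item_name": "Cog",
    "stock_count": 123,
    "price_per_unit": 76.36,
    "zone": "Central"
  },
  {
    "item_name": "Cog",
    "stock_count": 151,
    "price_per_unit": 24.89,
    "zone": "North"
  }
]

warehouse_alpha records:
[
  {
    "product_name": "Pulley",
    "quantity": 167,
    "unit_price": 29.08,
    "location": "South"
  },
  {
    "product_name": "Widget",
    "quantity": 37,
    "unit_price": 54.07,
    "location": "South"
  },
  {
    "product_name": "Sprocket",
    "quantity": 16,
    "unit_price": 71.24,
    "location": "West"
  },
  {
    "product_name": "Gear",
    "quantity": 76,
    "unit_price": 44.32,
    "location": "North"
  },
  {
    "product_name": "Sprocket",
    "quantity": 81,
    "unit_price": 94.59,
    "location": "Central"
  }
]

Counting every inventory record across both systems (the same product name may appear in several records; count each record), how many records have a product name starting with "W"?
1

Schema mapping: "item_name" (warehouse_beta) = "product_name" (warehouse_alpha) = product name

Records with product name starting with "W" in warehouse_beta: 0
Records with product name starting with "W" in warehouse_alpha: 1

Total: 0 + 1 = 1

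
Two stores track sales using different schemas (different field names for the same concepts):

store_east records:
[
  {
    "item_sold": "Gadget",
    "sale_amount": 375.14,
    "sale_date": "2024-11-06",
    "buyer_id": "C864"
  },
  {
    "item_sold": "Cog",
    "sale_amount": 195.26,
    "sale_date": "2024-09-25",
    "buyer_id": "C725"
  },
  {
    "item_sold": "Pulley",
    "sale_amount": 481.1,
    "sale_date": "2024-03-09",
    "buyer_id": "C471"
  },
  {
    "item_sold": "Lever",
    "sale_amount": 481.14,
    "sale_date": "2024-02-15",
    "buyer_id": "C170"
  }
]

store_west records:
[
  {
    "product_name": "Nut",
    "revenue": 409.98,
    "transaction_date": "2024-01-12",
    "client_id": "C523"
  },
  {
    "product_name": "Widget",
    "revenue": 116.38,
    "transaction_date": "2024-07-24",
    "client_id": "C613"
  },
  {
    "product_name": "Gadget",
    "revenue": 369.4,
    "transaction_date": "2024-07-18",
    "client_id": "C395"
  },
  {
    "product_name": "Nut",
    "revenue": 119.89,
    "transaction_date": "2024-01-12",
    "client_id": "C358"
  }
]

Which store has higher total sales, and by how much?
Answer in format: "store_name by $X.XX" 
store_east by $516.99

Schema mapping: "sale_amount" (store_east) = "revenue" (store_west) = sale amount

Total for store_east: 1532.64
Total for store_west: 1015.65

Difference: |1532.64 - 1015.65| = 516.99
store_east has higher sales by $516.99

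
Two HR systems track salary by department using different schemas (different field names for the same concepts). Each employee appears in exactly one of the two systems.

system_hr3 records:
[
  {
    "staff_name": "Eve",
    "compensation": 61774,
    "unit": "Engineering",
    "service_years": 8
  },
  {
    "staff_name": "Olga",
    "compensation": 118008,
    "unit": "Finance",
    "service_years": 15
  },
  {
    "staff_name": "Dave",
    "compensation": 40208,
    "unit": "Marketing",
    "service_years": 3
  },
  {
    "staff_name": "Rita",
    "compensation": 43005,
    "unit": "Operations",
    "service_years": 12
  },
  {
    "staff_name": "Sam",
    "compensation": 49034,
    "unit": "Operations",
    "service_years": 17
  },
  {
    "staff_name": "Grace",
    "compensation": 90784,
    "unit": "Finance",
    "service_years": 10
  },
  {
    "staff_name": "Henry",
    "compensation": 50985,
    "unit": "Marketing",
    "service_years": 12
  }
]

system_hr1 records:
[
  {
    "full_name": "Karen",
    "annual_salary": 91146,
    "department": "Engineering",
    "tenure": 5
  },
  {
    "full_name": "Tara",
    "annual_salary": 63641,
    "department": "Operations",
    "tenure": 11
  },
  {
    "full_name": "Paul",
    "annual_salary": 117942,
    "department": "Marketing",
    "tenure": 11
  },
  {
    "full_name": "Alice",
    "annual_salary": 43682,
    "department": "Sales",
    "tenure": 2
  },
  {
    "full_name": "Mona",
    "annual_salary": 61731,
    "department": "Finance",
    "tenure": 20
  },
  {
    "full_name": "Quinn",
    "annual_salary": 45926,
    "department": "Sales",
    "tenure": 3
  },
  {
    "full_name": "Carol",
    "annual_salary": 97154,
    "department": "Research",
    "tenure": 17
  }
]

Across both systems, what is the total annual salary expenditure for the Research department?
97154

Schema mappings:
- "unit" (system_hr3) = "department" (system_hr1) = department
- "compensation" (system_hr3) = "annual_salary" (system_hr1) = salary

Research salaries from system_hr3: 0
Research salaries from system_hr1: 97154

Total: 0 + 97154 = 97154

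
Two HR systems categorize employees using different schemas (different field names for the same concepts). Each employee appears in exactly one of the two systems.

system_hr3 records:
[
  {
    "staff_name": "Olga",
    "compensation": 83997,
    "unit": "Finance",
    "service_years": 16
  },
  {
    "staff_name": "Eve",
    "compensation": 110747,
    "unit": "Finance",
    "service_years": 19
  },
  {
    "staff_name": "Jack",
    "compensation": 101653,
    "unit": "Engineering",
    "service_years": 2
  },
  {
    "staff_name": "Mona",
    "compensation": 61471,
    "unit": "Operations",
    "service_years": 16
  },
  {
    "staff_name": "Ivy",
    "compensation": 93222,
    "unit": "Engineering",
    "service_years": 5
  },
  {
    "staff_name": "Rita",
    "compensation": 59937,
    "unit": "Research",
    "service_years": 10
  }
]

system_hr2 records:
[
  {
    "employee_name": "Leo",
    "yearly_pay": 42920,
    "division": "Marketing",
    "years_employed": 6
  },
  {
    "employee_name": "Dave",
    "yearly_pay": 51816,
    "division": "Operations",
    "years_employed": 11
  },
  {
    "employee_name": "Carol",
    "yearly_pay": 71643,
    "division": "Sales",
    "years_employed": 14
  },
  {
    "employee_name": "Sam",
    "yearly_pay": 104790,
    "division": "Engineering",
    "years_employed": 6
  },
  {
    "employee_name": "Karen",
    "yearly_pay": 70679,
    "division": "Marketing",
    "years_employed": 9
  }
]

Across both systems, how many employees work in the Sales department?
1

Schema mapping: "unit" (system_hr3) = "division" (system_hr2) = department

Sales employees in system_hr3: 0
Sales employees in system_hr2: 1

Total in Sales: 0 + 1 = 1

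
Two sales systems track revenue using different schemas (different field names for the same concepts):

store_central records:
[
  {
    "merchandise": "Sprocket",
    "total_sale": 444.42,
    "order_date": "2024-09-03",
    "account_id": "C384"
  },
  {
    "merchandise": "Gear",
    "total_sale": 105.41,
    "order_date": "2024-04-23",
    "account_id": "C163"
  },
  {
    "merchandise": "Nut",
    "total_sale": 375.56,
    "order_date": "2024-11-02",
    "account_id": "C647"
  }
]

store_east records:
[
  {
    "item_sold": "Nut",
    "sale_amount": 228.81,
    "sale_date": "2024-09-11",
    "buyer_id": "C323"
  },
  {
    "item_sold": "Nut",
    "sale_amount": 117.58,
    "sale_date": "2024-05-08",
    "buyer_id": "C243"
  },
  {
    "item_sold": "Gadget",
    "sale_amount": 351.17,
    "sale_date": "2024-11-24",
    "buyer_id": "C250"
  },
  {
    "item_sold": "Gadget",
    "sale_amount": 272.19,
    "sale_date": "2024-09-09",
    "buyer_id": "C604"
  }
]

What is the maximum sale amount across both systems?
444.42

Reconcile: "total_sale" (store_central) = "sale_amount" (store_east) = sale amount

Maximum in store_central: 444.42
Maximum in store_east: 351.17

Overall maximum: max(444.42, 351.17) = 444.42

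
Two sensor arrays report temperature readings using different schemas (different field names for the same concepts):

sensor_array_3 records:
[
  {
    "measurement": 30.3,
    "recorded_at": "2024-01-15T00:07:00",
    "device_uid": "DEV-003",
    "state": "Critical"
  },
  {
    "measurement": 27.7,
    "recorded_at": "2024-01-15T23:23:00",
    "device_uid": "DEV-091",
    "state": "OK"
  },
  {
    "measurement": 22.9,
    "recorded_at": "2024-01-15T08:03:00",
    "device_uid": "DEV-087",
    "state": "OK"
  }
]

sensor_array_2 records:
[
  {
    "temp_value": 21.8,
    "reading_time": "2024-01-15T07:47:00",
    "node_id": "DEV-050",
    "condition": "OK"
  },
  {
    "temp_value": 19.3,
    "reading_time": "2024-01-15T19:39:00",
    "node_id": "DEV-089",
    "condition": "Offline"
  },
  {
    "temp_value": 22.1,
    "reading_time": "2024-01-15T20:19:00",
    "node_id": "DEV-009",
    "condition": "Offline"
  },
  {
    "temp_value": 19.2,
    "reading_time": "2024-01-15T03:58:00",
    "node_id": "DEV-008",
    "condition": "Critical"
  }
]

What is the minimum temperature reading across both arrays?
19.2

Schema mapping: "measurement" (sensor_array_3) = "temp_value" (sensor_array_2) = temperature reading

Minimum in sensor_array_3: 22.9
Minimum in sensor_array_2: 19.2

Overall minimum: min(22.9, 19.2) = 19.2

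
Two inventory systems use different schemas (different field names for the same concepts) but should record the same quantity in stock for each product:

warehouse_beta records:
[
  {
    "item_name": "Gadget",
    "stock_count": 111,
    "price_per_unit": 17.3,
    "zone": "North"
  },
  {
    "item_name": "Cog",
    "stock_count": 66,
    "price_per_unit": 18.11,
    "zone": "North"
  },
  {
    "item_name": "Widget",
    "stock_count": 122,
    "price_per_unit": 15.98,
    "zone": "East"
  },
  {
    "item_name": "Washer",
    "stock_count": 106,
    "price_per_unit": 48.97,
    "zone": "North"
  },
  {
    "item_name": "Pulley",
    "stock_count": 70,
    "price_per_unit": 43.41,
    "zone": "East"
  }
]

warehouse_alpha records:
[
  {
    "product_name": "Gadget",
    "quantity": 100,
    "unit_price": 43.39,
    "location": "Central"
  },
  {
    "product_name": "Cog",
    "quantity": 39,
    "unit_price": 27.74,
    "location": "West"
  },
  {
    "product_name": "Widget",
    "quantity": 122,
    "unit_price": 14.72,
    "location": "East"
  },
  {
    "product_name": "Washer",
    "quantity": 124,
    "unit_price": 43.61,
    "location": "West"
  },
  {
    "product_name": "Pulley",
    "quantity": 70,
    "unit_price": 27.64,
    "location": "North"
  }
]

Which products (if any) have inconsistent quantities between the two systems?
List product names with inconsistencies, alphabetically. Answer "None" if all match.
Cog, Gadget, Washer

Schema mappings:
- "item_name" (warehouse_beta) = "product_name" (warehouse_alpha) = product name
- "stock_count" (warehouse_beta) = "quantity" (warehouse_alpha) = quantity

Comparison:
  Gadget: 111 vs 100 - MISMATCH
  Cog: 66 vs 39 - MISMATCH
  Widget: 122 vs 122 - MATCH
  Washer: 106 vs 124 - MISMATCH
  Pulley: 70 vs 70 - MATCH

Products with inconsistencies: Cog, Gadget, Washer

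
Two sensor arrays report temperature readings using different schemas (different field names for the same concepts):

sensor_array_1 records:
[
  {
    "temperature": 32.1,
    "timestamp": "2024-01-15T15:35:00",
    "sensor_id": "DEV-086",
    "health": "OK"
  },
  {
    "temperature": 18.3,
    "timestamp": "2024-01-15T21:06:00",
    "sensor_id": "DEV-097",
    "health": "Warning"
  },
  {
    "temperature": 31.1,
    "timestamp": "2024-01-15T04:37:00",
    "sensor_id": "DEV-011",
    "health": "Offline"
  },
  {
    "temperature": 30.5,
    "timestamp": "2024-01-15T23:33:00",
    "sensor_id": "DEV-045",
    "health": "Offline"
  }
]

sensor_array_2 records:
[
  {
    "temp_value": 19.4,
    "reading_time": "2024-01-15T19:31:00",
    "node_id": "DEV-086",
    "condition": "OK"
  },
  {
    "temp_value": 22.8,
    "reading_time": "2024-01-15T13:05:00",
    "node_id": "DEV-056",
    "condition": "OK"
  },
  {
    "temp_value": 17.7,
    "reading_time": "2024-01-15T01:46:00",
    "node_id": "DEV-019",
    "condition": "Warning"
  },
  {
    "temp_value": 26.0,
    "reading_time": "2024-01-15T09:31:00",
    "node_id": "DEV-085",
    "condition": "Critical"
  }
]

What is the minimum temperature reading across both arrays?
17.7

Schema mapping: "temperature" (sensor_array_1) = "temp_value" (sensor_array_2) = temperature reading

Minimum in sensor_array_1: 18.3
Minimum in sensor_array_2: 17.7

Overall minimum: min(18.3, 17.7) = 17.7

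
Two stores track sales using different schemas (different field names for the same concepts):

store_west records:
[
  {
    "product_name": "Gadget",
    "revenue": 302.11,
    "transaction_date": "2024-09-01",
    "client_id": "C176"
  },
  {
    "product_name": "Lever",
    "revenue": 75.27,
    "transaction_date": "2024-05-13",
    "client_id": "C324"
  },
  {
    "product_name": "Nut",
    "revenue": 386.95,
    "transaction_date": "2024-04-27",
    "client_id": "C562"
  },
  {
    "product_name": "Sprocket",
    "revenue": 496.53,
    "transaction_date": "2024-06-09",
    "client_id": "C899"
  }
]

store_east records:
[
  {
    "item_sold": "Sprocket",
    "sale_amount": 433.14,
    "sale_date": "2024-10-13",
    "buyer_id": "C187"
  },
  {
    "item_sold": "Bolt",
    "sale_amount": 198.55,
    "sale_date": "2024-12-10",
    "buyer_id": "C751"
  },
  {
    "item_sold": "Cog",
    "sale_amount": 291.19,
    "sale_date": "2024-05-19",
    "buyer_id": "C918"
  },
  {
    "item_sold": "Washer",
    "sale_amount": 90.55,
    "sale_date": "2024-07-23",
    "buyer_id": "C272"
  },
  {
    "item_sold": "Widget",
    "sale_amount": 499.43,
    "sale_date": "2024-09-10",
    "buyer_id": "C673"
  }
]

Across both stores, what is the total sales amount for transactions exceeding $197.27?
2607.9

Schema mapping: "revenue" (store_west) = "sale_amount" (store_east) = sale amount

Sum of sales > $197.27 in store_west: 1185.59
Sum of sales > $197.27 in store_east: 1422.31

Total: 1185.59 + 1422.31 = 2607.9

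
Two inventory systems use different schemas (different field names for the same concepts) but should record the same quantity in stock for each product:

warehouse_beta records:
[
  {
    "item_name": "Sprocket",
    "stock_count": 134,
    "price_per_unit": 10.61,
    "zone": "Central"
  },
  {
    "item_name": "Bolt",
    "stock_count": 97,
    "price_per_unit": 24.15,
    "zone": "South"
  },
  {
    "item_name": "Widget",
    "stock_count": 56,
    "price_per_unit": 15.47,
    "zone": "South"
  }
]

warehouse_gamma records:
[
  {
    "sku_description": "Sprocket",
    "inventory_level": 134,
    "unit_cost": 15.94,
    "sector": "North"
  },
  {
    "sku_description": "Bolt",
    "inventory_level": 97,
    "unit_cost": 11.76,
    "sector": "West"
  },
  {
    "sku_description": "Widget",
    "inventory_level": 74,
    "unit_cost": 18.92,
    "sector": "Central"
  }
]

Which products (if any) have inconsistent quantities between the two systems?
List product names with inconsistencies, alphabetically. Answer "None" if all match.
Widget

Schema mappings:
- "item_name" (warehouse_beta) = "sku_description" (warehouse_gamma) = product name
- "stock_count" (warehouse_beta) = "inventory_level" (warehouse_gamma) = quantity

Comparison:
  Sprocket: 134 vs 134 - MATCH
  Bolt: 97 vs 97 - MATCH
  Widget: 56 vs 74 - MISMATCH

Products with inconsistencies: Widget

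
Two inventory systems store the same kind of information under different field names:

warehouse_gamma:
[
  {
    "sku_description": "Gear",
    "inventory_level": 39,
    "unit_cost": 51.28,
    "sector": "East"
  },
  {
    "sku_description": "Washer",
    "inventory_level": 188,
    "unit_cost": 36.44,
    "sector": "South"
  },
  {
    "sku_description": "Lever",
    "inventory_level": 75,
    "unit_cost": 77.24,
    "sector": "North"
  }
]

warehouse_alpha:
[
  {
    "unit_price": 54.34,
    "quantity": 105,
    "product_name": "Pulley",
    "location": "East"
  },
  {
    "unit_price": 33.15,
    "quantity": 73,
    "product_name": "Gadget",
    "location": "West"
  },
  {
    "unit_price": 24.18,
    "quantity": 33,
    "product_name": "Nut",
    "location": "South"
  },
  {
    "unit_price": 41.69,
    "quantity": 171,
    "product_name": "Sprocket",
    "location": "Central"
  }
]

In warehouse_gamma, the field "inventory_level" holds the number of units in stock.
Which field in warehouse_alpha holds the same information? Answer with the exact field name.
quantity

In warehouse_gamma, "inventory_level" holds the number of units in stock.
The fields in warehouse_alpha are: "unit_price", "quantity", "product_name", "location".
"quantity" is the match: the name refers to the same concept and its values are whole-number counts (e.g. 105, 73).
The other fields ("unit_price", "product_name", "location") hold different kinds of data.

So "inventory_level" in warehouse_gamma corresponds to "quantity" in warehouse_alpha.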